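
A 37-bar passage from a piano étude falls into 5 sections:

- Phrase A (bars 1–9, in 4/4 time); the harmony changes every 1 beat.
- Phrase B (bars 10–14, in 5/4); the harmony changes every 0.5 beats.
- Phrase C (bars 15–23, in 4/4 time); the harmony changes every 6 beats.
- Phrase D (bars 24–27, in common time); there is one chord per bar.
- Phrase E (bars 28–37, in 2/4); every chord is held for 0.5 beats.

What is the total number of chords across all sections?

A: 9·4 = 36 beats, 36/1 = 36 chords.
B: 5·5 = 25 beats, 25/0.5 = 50 chords.
C: 9·4 = 36 beats, 36/6 = 6 chords.
D: 4·4 = 16 beats, 16/4 = 4 chords.
E: 10·2 = 20 beats, 20/0.5 = 40 chords.
Total: 36 + 50 + 6 + 4 + 40 = 136.

136 chords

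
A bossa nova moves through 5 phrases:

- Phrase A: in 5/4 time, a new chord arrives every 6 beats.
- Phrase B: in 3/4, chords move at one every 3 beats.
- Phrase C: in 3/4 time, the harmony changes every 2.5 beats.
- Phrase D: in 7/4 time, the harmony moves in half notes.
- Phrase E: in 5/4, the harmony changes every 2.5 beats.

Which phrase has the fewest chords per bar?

Phrase A

A: 5 beats/bar ÷ 6 beats/chord = 5/6 chords/bar.
B: 3 beats/bar ÷ 3 beats/chord = 1 chord/bar.
C: 3 beats/bar ÷ 2.5 beats/chord = 1.2 chords/bar.
D: 7 beats/bar ÷ 2 beats/chord = 3.5 chords/bar.
E: 5 beats/bar ÷ 2.5 beats/chord = 2 chords/bar.
Slowest is A at 5/6 chords/bar.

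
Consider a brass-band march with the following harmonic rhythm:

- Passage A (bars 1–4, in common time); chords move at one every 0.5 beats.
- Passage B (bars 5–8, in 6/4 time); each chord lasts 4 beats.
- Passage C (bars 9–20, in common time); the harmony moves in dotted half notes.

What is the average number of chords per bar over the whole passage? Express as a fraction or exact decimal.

2.7 chords per bar

A: 4 × 4 = 16 beats ÷ 0.5 = 32 chords.
B: 4 × 6 = 24 beats ÷ 4 = 6 chords.
C: 12 × 4 = 48 beats ÷ 3 = 16 chords.
Overall: 54 chords over 20 bars → 54/20 = 2.7 chords per bar.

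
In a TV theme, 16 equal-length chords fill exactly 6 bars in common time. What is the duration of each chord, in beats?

6 bars × 4 beats/bar = 24 beats total.
24 beats ÷ 16 chords = 1.5 beats per chord.
(That is a dotted quarter note.)

1.5 beats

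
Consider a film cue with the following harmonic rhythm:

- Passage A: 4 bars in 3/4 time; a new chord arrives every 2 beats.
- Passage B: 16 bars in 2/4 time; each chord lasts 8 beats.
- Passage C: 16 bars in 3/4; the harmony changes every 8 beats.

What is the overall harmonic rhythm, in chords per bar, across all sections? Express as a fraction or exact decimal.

A: 4 bars of 3 beats is 12 beats; at 2 beats each that's 6 chords.
B: 16 bars of 2 beats is 32 beats; at 8 beats each that's 4 chords.
C: 16 bars of 3 beats is 48 beats; at 8 beats each that's 6 chords.
Overall: 16 chords over 36 bars → 16/36 = 4/9 chords per bar.

4/9 chords per bar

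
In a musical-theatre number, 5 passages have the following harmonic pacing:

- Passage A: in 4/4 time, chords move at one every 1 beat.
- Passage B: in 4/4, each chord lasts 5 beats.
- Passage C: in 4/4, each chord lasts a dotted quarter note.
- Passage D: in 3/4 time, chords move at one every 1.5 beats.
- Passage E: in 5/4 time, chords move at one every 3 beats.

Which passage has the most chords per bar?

A: each chord is 1 beat in 4/4, so 4 per bar.
B: each chord is 5 beats in 4/4, so 0.8 per bar.
C: each chord is 1.5 beats in 4/4, so 8/3 per bar.
D: each chord is 1.5 beats in 3/4, so 2 per bar.
E: each chord is 3 beats in 5/4, so 5/3 per bar.
Fastest is A at 4 chords/bar.

Passage A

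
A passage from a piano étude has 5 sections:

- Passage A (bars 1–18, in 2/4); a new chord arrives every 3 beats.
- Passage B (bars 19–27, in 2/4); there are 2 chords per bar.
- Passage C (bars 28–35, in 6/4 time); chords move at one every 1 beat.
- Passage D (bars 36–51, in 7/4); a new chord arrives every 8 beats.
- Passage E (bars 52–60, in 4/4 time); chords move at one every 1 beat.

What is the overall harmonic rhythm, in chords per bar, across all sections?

32/15 chords per bar

A: 18 bars of 2 beats is 36 beats; at 3 beats each that's 12 chords.
B: 9 bars of 2 beats is 18 beats; at 1 beat each that's 18 chords.
C: 8 bars of 6 beats is 48 beats; at 1 beat each that's 48 chords.
D: 16 bars of 7 beats is 112 beats; at 8 beats each that's 14 chords.
E: 9 bars of 4 beats is 36 beats; at 1 beat each that's 36 chords.
Overall: 128 chords over 60 bars → 128/60 = 32/15 chords per bar.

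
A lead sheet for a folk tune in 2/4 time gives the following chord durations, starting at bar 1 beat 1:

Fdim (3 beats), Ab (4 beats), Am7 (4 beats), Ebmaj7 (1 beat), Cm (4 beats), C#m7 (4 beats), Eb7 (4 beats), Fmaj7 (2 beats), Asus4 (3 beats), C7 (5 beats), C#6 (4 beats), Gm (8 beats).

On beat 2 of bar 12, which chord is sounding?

Eb7

Beat 2 of bar 12 is beat (12−1)×2 + 2 = 24 overall.
Running totals: Fdim ends at 3, Ab ends at 7, Am7 ends at 11, Ebmaj7 ends at 12, Cm ends at 16, C#m7 ends at 20, Eb7 ends at 24.
Beat 24 falls within Eb7.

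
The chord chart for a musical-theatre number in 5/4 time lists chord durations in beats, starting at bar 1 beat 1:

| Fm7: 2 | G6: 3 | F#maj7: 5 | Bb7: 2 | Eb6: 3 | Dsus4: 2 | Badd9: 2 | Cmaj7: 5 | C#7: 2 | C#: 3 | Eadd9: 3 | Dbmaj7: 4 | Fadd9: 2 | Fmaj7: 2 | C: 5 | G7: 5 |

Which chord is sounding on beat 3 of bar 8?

Beat 3 of bar 8 is beat (8−1)×5 + 3 = 38 overall.
Running totals: Fm7 ends at 2, G6 ends at 5, F#maj7 ends at 10, Bb7 ends at 12, Eb6 ends at 15, Dsus4 ends at 17, Badd9 ends at 19, Cmaj7 ends at 24, C#7 ends at 26, C# ends at 29, Eadd9 ends at 32, Dbmaj7 ends at 36, Fadd9 ends at 38.
Beat 38 falls within Fadd9.

Fadd9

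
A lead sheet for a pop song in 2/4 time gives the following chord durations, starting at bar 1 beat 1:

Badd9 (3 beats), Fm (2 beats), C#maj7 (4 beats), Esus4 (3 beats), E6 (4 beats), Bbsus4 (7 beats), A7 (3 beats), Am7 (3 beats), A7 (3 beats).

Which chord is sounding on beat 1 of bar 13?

A7

Beat 1 of bar 13 is beat (13−1)×2 + 1 = 25 overall.
Running totals: Badd9 ends at 3, Fm ends at 5, C#maj7 ends at 9, Esus4 ends at 12, E6 ends at 16, Bbsus4 ends at 23, A7 ends at 26.
Beat 25 falls within A7.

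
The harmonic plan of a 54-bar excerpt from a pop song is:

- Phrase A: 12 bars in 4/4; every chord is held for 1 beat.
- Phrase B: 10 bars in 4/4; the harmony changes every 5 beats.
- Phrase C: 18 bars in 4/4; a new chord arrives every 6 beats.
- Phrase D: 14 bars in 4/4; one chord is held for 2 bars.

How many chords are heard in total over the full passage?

75 chords

A has 48 beats and chords last 1 each, so 48 chords.
B has 40 beats and chords last 5 each, so 8 chords.
C has 72 beats and chords last 6 each, so 12 chords.
D has 56 beats and chords last 8 each, so 7 chords.
Total: 48 + 8 + 12 + 7 = 75.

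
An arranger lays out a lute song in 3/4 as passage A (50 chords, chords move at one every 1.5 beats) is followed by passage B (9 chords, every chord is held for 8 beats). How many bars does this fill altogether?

49 bars

A: 50 × 1.5 = 75 beats = 25 bars.
B: 9 × 8 = 72 beats = 24 bars.
Total: 25 + 24 = 49 bars.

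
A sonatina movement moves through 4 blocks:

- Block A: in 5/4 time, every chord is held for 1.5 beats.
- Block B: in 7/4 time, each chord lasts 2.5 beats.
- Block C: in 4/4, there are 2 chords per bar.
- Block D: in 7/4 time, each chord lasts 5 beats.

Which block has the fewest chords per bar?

Block D

A: 5 beats/bar ÷ 1.5 beats/chord = 10/3 chords/bar.
B: 7 beats/bar ÷ 2.5 beats/chord = 2.8 chords/bar.
C: 4 beats/bar ÷ 2 beats/chord = 2 chords/bar.
D: 7 beats/bar ÷ 5 beats/chord = 1.4 chords/bar.
Slowest is D at 1.4 chords/bar.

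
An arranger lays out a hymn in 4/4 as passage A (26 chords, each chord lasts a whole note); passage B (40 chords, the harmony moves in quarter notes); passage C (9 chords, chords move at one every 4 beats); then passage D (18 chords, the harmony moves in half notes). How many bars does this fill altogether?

A: 26 × 4 = 104 beats = 26 bars.
B: 40 × 1 = 40 beats = 10 bars.
C: 9 × 4 = 36 beats = 9 bars.
D: 18 × 2 = 36 beats = 9 bars.
Total: 26 + 10 + 9 + 9 = 54 bars.

54 bars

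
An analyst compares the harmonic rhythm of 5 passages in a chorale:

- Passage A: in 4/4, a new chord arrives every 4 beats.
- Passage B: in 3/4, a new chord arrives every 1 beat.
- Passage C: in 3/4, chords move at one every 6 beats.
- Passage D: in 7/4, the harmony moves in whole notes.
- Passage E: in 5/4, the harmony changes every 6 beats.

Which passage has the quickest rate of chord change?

A: 4 beats/bar ÷ 4 beats/chord = 1 chord/bar.
B: 3 beats/bar ÷ 1 beat/chord = 3 chords/bar.
C: 3 beats/bar ÷ 6 beats/chord = 0.5 chords/bar.
D: 7 beats/bar ÷ 4 beats/chord = 1.75 chords/bar.
E: 5 beats/bar ÷ 6 beats/chord = 5/6 chords/bar.
Fastest is B at 3 chords/bar.

Passage B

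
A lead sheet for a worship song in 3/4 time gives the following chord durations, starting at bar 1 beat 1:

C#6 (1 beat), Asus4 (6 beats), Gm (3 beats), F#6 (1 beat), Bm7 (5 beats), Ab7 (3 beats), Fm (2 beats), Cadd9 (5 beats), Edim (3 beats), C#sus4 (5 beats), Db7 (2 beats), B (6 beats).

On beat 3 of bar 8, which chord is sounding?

Beat 3 of bar 8 is beat (8−1)×3 + 3 = 24 overall.
Running totals: C#6 ends at 1, Asus4 ends at 7, Gm ends at 10, F#6 ends at 11, Bm7 ends at 16, Ab7 ends at 19, Fm ends at 21, Cadd9 ends at 26.
Beat 24 falls within Cadd9.

Cadd9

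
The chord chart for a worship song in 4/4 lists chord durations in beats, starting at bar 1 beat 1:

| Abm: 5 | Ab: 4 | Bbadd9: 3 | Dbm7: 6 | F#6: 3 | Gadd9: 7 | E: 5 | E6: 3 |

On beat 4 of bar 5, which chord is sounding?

F#6

Beat 4 of bar 5 is beat (5−1)×4 + 4 = 20 overall.
Running totals: Abm ends at 5, Ab ends at 9, Bbadd9 ends at 12, Dbm7 ends at 18, F#6 ends at 21.
Beat 20 falls within F#6.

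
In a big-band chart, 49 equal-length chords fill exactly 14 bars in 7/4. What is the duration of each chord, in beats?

2 beats

14 bars × 7 beats/bar = 98 beats total.
98 beats ÷ 49 chords = 2 beats per chord.
(That is a half note.)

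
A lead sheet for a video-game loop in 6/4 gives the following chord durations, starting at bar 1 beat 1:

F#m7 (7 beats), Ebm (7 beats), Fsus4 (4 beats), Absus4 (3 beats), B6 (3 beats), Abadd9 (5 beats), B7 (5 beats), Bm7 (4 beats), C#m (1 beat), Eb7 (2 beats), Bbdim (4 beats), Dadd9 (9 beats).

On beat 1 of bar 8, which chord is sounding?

Beat 1 of bar 8 is beat (8−1)×6 + 1 = 43 overall.
Running totals: F#m7 ends at 7, Ebm ends at 14, Fsus4 ends at 18, Absus4 ends at 21, B6 ends at 24, Abadd9 ends at 29, B7 ends at 34, Bm7 ends at 38, C#m ends at 39, Eb7 ends at 41, Bbdim ends at 45.
Beat 43 falls within Bbdim.

Bbdim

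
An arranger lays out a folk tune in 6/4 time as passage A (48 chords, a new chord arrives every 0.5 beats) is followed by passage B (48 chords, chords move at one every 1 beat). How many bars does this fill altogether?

A: 48 × 0.5 = 24 beats = 4 bars.
B: 48 × 1 = 48 beats = 8 bars.
Total: 4 + 8 = 12 bars.

12 bars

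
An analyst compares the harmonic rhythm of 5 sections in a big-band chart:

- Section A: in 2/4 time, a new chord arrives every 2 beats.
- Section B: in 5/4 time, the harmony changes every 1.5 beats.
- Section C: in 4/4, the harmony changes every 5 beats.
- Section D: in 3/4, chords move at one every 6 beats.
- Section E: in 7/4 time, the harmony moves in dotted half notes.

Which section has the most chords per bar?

Section B

A: 2/2 = 1 chord/bar.
B: 5/1.5 = 10/3 chords/bar.
C: 4/5 = 0.8 chords/bar.
D: 3/6 = 0.5 chords/bar.
E: 7/3 = 7/3 chords/bar.
Fastest is B at 10/3 chords/bar.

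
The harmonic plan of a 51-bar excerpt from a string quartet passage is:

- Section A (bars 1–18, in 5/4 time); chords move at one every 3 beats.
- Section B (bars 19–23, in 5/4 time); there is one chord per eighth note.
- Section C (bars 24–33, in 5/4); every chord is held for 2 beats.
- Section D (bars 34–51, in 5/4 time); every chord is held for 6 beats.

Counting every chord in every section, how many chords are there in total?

120 chords

A has 90 beats and chords last 3 each, so 30 chords.
B has 25 beats and chords last 0.5 each, so 50 chords.
C has 50 beats and chords last 2 each, so 25 chords.
D has 90 beats and chords last 6 each, so 15 chords.
Total: 30 + 50 + 25 + 15 = 120.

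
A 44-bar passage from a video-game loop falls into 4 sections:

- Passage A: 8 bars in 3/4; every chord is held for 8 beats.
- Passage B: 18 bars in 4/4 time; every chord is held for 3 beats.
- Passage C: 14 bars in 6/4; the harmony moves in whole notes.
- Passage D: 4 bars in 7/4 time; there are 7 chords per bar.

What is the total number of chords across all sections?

76 chords

A: 8·3 = 24 beats, 24/8 = 3 chords.
B: 18·4 = 72 beats, 72/3 = 24 chords.
C: 14·6 = 84 beats, 84/4 = 21 chords.
D: 4·7 = 28 beats, 28/1 = 28 chords.
Total: 3 + 24 + 21 + 28 = 76.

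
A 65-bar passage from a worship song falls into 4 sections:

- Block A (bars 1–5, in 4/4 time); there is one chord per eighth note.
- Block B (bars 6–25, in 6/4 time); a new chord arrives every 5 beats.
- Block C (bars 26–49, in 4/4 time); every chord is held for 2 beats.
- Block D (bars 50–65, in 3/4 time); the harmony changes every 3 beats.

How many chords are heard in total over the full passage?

A: 5·4 = 20 beats, 20/0.5 = 40 chords.
B: 20·6 = 120 beats, 120/5 = 24 chords.
C: 24·4 = 96 beats, 96/2 = 48 chords.
D: 16·3 = 48 beats, 48/3 = 16 chords.
Total: 40 + 24 + 48 + 16 = 128.

128 chords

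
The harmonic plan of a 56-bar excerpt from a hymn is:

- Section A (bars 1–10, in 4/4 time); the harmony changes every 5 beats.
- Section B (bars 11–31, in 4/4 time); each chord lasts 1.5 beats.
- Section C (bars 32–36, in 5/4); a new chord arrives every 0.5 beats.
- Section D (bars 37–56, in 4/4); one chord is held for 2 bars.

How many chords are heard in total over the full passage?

124 chords

A: 10·4 = 40 beats, 40/5 = 8 chords.
B: 21·4 = 84 beats, 84/1.5 = 56 chords.
C: 5·5 = 25 beats, 25/0.5 = 50 chords.
D: 20·4 = 80 beats, 80/8 = 10 chords.
Total: 8 + 56 + 50 + 10 = 124.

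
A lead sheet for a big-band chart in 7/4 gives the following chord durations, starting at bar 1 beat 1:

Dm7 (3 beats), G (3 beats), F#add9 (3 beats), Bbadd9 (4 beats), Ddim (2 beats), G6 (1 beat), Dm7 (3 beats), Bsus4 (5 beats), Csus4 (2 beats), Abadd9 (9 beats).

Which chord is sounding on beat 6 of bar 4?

Abadd9

Beat 6 of bar 4 is beat (4−1)×7 + 6 = 27 overall.
Running totals: Dm7 ends at 3, G ends at 6, F#add9 ends at 9, Bbadd9 ends at 13, Ddim ends at 15, G6 ends at 16, Dm7 ends at 19, Bsus4 ends at 24, Csus4 ends at 26, Abadd9 ends at 35.
Beat 27 falls within Abadd9.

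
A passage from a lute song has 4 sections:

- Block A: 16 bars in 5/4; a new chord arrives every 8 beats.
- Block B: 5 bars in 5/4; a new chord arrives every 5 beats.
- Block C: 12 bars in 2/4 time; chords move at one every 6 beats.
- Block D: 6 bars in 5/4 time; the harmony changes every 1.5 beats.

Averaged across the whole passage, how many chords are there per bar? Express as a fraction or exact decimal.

1 chords per bar

A: 16 × 5 = 80 beats ÷ 8 = 10 chords.
B: 5 × 5 = 25 beats ÷ 5 = 5 chords.
C: 12 × 2 = 24 beats ÷ 6 = 4 chords.
D: 6 × 5 = 30 beats ÷ 1.5 = 20 chords.
Overall: 39 chords over 39 bars → 39/39 = 1 chords per bar.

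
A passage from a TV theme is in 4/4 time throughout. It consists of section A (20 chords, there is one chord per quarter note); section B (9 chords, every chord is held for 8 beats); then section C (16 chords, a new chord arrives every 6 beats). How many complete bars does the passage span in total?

A: 20 × 1 = 20 beats = 5 bars.
B: 9 × 8 = 72 beats = 18 bars.
C: 16 × 6 = 96 beats = 24 bars.
Total: 5 + 18 + 24 = 47 bars.

47 bars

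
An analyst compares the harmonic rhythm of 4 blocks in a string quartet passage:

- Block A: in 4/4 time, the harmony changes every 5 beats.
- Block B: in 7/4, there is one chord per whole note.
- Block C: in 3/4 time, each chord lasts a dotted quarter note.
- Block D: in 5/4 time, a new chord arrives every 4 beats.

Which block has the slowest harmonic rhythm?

A: 4/5 = 0.8 chords/bar.
B: 7/4 = 1.75 chords/bar.
C: 3/1.5 = 2 chords/bar.
D: 5/4 = 1.25 chords/bar.
Slowest is A at 0.8 chords/bar.

Block A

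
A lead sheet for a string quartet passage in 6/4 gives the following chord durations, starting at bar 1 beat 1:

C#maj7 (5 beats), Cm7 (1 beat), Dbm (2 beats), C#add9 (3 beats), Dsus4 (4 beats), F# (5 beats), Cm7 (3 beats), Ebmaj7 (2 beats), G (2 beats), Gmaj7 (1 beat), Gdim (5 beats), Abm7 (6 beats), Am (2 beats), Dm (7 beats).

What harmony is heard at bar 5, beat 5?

Gdim

Beat 5 of bar 5 is beat (5−1)×6 + 5 = 29 overall.
Running totals: C#maj7 ends at 5, Cm7 ends at 6, Dbm ends at 8, C#add9 ends at 11, Dsus4 ends at 15, F# ends at 20, Cm7 ends at 23, Ebmaj7 ends at 25, G ends at 27, Gmaj7 ends at 28, Gdim ends at 33.
Beat 29 falls within Gdim.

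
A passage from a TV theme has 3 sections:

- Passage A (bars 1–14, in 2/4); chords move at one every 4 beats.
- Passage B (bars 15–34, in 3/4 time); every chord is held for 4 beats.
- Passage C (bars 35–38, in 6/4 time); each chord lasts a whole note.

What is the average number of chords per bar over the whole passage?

A: 14 × 2 = 28 beats ÷ 4 = 7 chords.
B: 20 × 3 = 60 beats ÷ 4 = 15 chords.
C: 4 × 6 = 24 beats ÷ 4 = 6 chords.
Overall: 28 chords over 38 bars → 28/38 = 14/19 chords per bar.

14/19 chords per bar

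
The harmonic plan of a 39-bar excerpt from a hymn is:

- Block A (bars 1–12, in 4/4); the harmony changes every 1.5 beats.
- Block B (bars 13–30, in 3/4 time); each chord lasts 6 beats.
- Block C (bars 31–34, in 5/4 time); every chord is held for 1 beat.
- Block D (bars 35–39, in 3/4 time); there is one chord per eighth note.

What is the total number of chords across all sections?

A has 48 beats and chords last 1.5 each, so 32 chords.
B has 54 beats and chords last 6 each, so 9 chords.
C has 20 beats and chords last 1 each, so 20 chords.
D has 15 beats and chords last 0.5 each, so 30 chords.
Total: 32 + 9 + 20 + 30 = 91.

91 chords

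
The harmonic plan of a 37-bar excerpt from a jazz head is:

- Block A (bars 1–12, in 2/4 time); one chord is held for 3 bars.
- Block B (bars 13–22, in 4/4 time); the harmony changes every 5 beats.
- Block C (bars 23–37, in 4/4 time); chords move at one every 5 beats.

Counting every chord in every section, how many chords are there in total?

A: 12 bars × 2 beats = 24 beats; 6 beats/chord → 4 chords.
B: 10 bars × 4 beats = 40 beats; 5 beats/chord → 8 chords.
C: 15 bars × 4 beats = 60 beats; 5 beats/chord → 12 chords.
Total: 4 + 8 + 12 = 24.

24 chords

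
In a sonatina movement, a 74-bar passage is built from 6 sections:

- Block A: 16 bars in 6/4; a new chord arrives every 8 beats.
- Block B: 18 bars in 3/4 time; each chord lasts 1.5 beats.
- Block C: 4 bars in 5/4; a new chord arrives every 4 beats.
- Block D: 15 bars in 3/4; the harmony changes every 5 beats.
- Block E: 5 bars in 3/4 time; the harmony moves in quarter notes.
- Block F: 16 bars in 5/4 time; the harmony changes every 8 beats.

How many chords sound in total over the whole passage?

A: 16 bars × 6 beats = 96 beats; 8 beats/chord → 12 chords.
B: 18 bars × 3 beats = 54 beats; 1.5 beats/chord → 36 chords.
C: 4 bars × 5 beats = 20 beats; 4 beats/chord → 5 chords.
D: 15 bars × 3 beats = 45 beats; 5 beats/chord → 9 chords.
E: 5 bars × 3 beats = 15 beats; 1 beat/chord → 15 chords.
F: 16 bars × 5 beats = 80 beats; 8 beats/chord → 10 chords.
Total: 12 + 36 + 5 + 9 + 15 + 10 = 87.

87 chords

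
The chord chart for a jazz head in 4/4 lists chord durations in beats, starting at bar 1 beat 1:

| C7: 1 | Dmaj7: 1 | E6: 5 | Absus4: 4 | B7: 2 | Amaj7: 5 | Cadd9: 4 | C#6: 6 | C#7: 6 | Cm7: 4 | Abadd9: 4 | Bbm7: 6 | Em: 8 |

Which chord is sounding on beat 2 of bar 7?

C#6

Beat 2 of bar 7 is beat (7−1)×4 + 2 = 26 overall.
Running totals: C7 ends at 1, Dmaj7 ends at 2, E6 ends at 7, Absus4 ends at 11, B7 ends at 13, Amaj7 ends at 18, Cadd9 ends at 22, C#6 ends at 28.
Beat 26 falls within C#6.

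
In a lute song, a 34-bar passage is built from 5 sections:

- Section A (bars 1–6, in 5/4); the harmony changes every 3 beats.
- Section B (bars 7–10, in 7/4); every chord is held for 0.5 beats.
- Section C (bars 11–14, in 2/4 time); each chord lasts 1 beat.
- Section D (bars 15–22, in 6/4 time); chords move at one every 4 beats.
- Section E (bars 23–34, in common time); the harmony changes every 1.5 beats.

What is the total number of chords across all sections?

A has 30 beats and chords last 3 each, so 10 chords.
B has 28 beats and chords last 0.5 each, so 56 chords.
C has 8 beats and chords last 1 each, so 8 chords.
D has 48 beats and chords last 4 each, so 12 chords.
E has 48 beats and chords last 1.5 each, so 32 chords.
Total: 10 + 56 + 8 + 12 + 32 = 118.

118 chords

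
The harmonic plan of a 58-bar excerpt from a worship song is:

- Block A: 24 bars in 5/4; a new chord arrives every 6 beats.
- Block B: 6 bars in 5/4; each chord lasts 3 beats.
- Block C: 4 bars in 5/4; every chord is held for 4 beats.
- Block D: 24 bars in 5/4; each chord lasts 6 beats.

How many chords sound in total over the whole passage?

55 chords

A: 24 bars × 5 beats = 120 beats; 6 beats/chord → 20 chords.
B: 6 bars × 5 beats = 30 beats; 3 beats/chord → 10 chords.
C: 4 bars × 5 beats = 20 beats; 4 beats/chord → 5 chords.
D: 24 bars × 5 beats = 120 beats; 6 beats/chord → 20 chords.
Total: 20 + 10 + 5 + 20 = 55.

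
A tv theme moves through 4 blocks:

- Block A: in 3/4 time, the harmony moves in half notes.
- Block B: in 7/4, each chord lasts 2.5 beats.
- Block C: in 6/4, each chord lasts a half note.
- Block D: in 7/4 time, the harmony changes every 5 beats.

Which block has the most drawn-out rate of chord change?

Block D

A: 3/2 = 1.5 chords/bar.
B: 7/2.5 = 2.8 chords/bar.
C: 6/2 = 3 chords/bar.
D: 7/5 = 1.4 chords/bar.
Slowest is D at 1.4 chords/bar.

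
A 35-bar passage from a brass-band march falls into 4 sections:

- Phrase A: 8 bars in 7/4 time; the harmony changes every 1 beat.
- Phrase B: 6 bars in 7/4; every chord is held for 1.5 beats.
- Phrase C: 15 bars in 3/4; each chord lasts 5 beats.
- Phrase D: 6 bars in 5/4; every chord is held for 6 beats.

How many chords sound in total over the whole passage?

98 chords

A: 8 bars × 7 beats = 56 beats; 1 beat/chord → 56 chords.
B: 6 bars × 7 beats = 42 beats; 1.5 beats/chord → 28 chords.
C: 15 bars × 3 beats = 45 beats; 5 beats/chord → 9 chords.
D: 6 bars × 5 beats = 30 beats; 6 beats/chord → 5 chords.
Total: 56 + 28 + 9 + 5 = 98.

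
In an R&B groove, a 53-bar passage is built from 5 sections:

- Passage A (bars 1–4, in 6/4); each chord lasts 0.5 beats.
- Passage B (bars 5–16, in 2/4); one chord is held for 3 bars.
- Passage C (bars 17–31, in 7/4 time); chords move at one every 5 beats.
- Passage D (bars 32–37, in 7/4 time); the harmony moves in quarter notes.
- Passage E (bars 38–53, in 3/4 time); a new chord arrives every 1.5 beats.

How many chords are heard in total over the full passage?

A has 24 beats and chords last 0.5 each, so 48 chords.
B has 24 beats and chords last 6 each, so 4 chords.
C has 105 beats and chords last 5 each, so 21 chords.
D has 42 beats and chords last 1 each, so 42 chords.
E has 48 beats and chords last 1.5 each, so 32 chords.
Total: 48 + 4 + 21 + 42 + 32 = 147.

147 chords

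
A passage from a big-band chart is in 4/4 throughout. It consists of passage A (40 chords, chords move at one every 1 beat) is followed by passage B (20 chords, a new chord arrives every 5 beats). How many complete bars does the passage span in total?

35 bars

A: 40 × 1 = 40 beats = 10 bars.
B: 20 × 5 = 100 beats = 25 bars.
Total: 10 + 25 = 35 bars.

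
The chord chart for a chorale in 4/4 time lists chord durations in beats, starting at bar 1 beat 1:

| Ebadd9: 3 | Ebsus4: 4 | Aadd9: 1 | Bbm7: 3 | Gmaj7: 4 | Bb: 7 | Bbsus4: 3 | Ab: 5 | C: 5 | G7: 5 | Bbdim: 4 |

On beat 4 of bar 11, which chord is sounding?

Beat 4 of bar 11 is beat (11−1)×4 + 4 = 44 overall.
Running totals: Ebadd9 ends at 3, Ebsus4 ends at 7, Aadd9 ends at 8, Bbm7 ends at 11, Gmaj7 ends at 15, Bb ends at 22, Bbsus4 ends at 25, Ab ends at 30, C ends at 35, G7 ends at 40, Bbdim ends at 44.
Beat 44 falls within Bbdim.

Bbdim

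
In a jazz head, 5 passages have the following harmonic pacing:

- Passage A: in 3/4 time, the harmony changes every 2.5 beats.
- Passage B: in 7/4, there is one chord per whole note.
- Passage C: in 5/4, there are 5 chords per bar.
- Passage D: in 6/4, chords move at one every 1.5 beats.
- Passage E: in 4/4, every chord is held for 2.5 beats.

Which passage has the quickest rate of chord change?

Passage C

A: 3 beats/bar ÷ 2.5 beats/chord = 1.2 chords/bar.
B: 7 beats/bar ÷ 4 beats/chord = 1.75 chords/bar.
C: 5 beats/bar ÷ 1 beat/chord = 5 chords/bar.
D: 6 beats/bar ÷ 1.5 beats/chord = 4 chords/bar.
E: 4 beats/bar ÷ 2.5 beats/chord = 1.6 chords/bar.
Fastest is C at 5 chords/bar.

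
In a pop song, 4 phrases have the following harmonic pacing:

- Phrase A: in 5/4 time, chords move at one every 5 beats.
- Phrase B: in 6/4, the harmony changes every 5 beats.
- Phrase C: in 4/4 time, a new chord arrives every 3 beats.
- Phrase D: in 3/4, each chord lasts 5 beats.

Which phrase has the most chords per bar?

Phrase C

A: 5/5 = 1 chord/bar.
B: 6/5 = 1.2 chords/bar.
C: 4/3 = 4/3 chords/bar.
D: 3/5 = 0.6 chords/bar.
Fastest is C at 4/3 chords/bar.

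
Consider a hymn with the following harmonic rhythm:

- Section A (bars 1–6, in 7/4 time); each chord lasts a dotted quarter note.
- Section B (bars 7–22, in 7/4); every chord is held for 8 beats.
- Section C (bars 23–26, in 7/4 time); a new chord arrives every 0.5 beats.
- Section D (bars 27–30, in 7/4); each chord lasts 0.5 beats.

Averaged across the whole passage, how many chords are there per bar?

A: 6 bars of 7 beats is 42 beats; at 1.5 beats each that's 28 chords.
B: 16 bars of 7 beats is 112 beats; at 8 beats each that's 14 chords.
C: 4 bars of 7 beats is 28 beats; at 0.5 beats each that's 56 chords.
D: 4 bars of 7 beats is 28 beats; at 0.5 beats each that's 56 chords.
Overall: 154 chords over 30 bars → 154/30 = 77/15 chords per bar.

77/15 chords per bar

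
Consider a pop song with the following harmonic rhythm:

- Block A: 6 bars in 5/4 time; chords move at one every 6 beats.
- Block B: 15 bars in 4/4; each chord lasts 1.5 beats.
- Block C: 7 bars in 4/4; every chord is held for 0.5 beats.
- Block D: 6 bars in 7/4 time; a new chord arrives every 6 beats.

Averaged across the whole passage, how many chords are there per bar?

A: 6 × 5 = 30 beats ÷ 6 = 5 chords.
B: 15 × 4 = 60 beats ÷ 1.5 = 40 chords.
C: 7 × 4 = 28 beats ÷ 0.5 = 56 chords.
D: 6 × 7 = 42 beats ÷ 6 = 7 chords.
Overall: 108 chords over 34 bars → 108/34 = 54/17 chords per bar.

54/17 chords per bar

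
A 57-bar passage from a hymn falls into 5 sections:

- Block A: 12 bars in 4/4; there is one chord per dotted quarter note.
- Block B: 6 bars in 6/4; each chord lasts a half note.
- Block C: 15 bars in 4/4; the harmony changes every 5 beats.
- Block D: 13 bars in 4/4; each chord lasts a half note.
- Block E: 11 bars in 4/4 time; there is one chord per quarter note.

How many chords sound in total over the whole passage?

A has 48 beats and chords last 1.5 each, so 32 chords.
B has 36 beats and chords last 2 each, so 18 chords.
C has 60 beats and chords last 5 each, so 12 chords.
D has 52 beats and chords last 2 each, so 26 chords.
E has 44 beats and chords last 1 each, so 44 chords.
Total: 32 + 18 + 12 + 26 + 44 = 132.

132 chords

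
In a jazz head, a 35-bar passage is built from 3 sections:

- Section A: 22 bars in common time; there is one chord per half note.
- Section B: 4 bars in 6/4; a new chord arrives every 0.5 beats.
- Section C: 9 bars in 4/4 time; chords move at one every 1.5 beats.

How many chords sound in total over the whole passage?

116 chords

A: 22 bars × 4 beats = 88 beats; 2 beats/chord → 44 chords.
B: 4 bars × 6 beats = 24 beats; 0.5 beats/chord → 48 chords.
C: 9 bars × 4 beats = 36 beats; 1.5 beats/chord → 24 chords.
Total: 44 + 48 + 24 = 116.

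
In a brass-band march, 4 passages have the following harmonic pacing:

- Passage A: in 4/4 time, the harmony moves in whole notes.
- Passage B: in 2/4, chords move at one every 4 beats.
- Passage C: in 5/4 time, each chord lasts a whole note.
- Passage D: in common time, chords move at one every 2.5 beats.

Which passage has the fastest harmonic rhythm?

A: each chord is 4 beats in 4/4, so 1 per bar.
B: each chord is 4 beats in 2/4, so 0.5 per bar.
C: each chord is 4 beats in 5/4, so 1.25 per bar.
D: each chord is 2.5 beats in 4/4, so 1.6 per bar.
Fastest is D at 1.6 chords/bar.

Passage D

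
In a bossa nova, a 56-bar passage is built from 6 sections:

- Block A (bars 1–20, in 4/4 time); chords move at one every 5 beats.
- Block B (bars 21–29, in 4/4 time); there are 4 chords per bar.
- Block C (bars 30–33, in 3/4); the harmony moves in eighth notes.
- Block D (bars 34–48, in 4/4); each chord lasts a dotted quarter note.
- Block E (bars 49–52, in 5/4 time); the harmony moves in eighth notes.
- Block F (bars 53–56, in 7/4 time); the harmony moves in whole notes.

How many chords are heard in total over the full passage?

163 chords

A has 80 beats and chords last 5 each, so 16 chords.
B has 36 beats and chords last 1 each, so 36 chords.
C has 12 beats and chords last 0.5 each, so 24 chords.
D has 60 beats and chords last 1.5 each, so 40 chords.
E has 20 beats and chords last 0.5 each, so 40 chords.
F has 28 beats and chords last 4 each, so 7 chords.
Total: 16 + 36 + 24 + 40 + 40 + 7 = 163.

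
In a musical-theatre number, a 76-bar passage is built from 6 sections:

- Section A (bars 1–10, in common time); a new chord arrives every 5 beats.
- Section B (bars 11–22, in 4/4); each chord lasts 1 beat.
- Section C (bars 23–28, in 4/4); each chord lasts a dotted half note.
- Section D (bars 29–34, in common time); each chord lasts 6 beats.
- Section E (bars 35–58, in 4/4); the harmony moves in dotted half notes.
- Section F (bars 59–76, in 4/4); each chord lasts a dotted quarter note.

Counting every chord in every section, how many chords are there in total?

A has 40 beats and chords last 5 each, so 8 chords.
B has 48 beats and chords last 1 each, so 48 chords.
C has 24 beats and chords last 3 each, so 8 chords.
D has 24 beats and chords last 6 each, so 4 chords.
E has 96 beats and chords last 3 each, so 32 chords.
F has 72 beats and chords last 1.5 each, so 48 chords.
Total: 8 + 48 + 8 + 4 + 32 + 48 = 148.

148 chords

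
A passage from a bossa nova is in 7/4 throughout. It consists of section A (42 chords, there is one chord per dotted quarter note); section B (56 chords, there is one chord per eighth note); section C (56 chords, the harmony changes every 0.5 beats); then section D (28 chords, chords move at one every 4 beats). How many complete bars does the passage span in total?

A: 42 × 1.5 = 63 beats = 9 bars.
B: 56 × 0.5 = 28 beats = 4 bars.
C: 56 × 0.5 = 28 beats = 4 bars.
D: 28 × 4 = 112 beats = 16 bars.
Total: 9 + 4 + 4 + 16 = 33 bars.

33 bars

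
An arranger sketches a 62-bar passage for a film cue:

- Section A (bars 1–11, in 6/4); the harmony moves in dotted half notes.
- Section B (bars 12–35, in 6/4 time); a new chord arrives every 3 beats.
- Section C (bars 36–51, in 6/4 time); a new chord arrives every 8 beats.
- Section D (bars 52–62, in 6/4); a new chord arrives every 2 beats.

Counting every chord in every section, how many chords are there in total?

115 chords

A: 11 bars × 6 beats = 66 beats; 3 beats/chord → 22 chords.
B: 24 bars × 6 beats = 144 beats; 3 beats/chord → 48 chords.
C: 16 bars × 6 beats = 96 beats; 8 beats/chord → 12 chords.
D: 11 bars × 6 beats = 66 beats; 2 beats/chord → 33 chords.
Total: 22 + 48 + 12 + 33 = 115.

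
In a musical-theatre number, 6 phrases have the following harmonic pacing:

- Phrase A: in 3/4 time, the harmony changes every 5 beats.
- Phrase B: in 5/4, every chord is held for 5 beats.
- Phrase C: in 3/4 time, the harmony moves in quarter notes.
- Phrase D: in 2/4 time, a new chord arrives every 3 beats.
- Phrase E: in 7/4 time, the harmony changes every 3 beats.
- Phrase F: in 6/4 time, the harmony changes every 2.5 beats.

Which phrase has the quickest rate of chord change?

Phrase C

A: each chord is 5 beats in 3/4, so 0.6 per bar.
B: each chord is 5 beats in 5/4, so 1 per bar.
C: each chord is 1 beat in 3/4, so 3 per bar.
D: each chord is 3 beats in 2/4, so 2/3 per bar.
E: each chord is 3 beats in 7/4, so 7/3 per bar.
F: each chord is 2.5 beats in 6/4, so 2.4 per bar.
Fastest is C at 3 chords/bar.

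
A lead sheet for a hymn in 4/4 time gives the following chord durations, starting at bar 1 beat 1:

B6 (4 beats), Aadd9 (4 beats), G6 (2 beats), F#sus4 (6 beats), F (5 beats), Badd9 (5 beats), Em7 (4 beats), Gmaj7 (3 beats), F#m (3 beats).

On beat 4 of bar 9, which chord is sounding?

Beat 4 of bar 9 is beat (9−1)×4 + 4 = 36 overall.
Running totals: B6 ends at 4, Aadd9 ends at 8, G6 ends at 10, F#sus4 ends at 16, F ends at 21, Badd9 ends at 26, Em7 ends at 30, Gmaj7 ends at 33, F#m ends at 36.
Beat 36 falls within F#m.

F#m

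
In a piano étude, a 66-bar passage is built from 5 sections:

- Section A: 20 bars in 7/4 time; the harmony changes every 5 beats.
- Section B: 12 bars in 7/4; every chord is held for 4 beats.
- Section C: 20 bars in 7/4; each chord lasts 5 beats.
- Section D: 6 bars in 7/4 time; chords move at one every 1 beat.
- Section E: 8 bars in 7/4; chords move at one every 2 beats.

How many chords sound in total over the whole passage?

147 chords

A: 20·7 = 140 beats, 140/5 = 28 chords.
B: 12·7 = 84 beats, 84/4 = 21 chords.
C: 20·7 = 140 beats, 140/5 = 28 chords.
D: 6·7 = 42 beats, 42/1 = 42 chords.
E: 8·7 = 56 beats, 56/2 = 28 chords.
Total: 28 + 21 + 28 + 42 + 28 = 147.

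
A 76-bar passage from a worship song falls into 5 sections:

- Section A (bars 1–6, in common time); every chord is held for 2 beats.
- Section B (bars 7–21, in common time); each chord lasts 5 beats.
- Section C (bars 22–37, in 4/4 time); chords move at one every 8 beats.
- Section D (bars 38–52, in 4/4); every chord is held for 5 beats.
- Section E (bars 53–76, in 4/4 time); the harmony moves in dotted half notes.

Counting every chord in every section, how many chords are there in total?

76 chords

A: 6·4 = 24 beats, 24/2 = 12 chords.
B: 15·4 = 60 beats, 60/5 = 12 chords.
C: 16·4 = 64 beats, 64/8 = 8 chords.
D: 15·4 = 60 beats, 60/5 = 12 chords.
E: 24·4 = 96 beats, 96/3 = 32 chords.
Total: 12 + 12 + 8 + 12 + 32 = 76.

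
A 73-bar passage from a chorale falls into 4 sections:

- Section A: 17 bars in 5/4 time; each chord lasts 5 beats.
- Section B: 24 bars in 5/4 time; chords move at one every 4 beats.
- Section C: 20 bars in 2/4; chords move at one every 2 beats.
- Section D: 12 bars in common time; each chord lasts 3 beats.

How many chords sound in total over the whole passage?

A: 17 bars × 5 beats = 85 beats; 5 beats/chord → 17 chords.
B: 24 bars × 5 beats = 120 beats; 4 beats/chord → 30 chords.
C: 20 bars × 2 beats = 40 beats; 2 beats/chord → 20 chords.
D: 12 bars × 4 beats = 48 beats; 3 beats/chord → 16 chords.
Total: 17 + 30 + 20 + 16 = 83.

83 chords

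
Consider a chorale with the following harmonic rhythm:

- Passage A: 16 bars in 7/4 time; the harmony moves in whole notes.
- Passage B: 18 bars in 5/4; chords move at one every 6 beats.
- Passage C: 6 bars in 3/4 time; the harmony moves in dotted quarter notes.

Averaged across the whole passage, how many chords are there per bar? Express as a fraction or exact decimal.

A: 16 bars of 7 beats is 112 beats; at 4 beats each that's 28 chords.
B: 18 bars of 5 beats is 90 beats; at 6 beats each that's 15 chords.
C: 6 bars of 3 beats is 18 beats; at 1.5 beats each that's 12 chords.
Overall: 55 chords over 40 bars → 55/40 = 1.375 chords per bar.

1.375 chords per bar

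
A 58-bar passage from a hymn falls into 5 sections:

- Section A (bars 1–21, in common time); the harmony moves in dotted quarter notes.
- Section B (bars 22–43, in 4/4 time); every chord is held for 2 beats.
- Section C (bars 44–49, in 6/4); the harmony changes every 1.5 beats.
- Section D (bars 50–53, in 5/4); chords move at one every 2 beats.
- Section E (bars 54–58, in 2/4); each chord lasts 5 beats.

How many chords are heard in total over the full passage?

A: 21 bars × 4 beats = 84 beats; 1.5 beats/chord → 56 chords.
B: 22 bars × 4 beats = 88 beats; 2 beats/chord → 44 chords.
C: 6 bars × 6 beats = 36 beats; 1.5 beats/chord → 24 chords.
D: 4 bars × 5 beats = 20 beats; 2 beats/chord → 10 chords.
E: 5 bars × 2 beats = 10 beats; 5 beats/chord → 2 chords.
Total: 56 + 44 + 24 + 10 + 2 = 136.

136 chords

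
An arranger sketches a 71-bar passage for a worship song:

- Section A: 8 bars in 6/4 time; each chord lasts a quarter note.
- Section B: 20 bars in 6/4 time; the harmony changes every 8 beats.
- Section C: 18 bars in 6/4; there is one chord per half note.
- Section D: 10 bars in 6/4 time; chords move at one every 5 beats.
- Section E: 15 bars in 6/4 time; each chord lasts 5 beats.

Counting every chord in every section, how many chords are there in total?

A has 48 beats and chords last 1 each, so 48 chords.
B has 120 beats and chords last 8 each, so 15 chords.
C has 108 beats and chords last 2 each, so 54 chords.
D has 60 beats and chords last 5 each, so 12 chords.
E has 90 beats and chords last 5 each, so 18 chords.
Total: 48 + 15 + 54 + 12 + 18 = 147.

147 chords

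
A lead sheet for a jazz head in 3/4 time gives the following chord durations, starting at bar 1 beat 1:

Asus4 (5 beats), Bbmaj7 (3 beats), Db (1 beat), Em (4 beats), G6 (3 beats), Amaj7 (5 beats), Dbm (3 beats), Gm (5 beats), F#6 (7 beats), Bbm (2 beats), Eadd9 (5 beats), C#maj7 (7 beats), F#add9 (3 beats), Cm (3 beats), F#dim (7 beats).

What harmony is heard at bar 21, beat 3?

F#dim

Beat 3 of bar 21 is beat (21−1)×3 + 3 = 63 overall.
Running totals: Asus4 ends at 5, Bbmaj7 ends at 8, Db ends at 9, Em ends at 13, G6 ends at 16, Amaj7 ends at 21, Dbm ends at 24, Gm ends at 29, F#6 ends at 36, Bbm ends at 38, Eadd9 ends at 43, C#maj7 ends at 50, F#add9 ends at 53, Cm ends at 56, F#dim ends at 63.
Beat 63 falls within F#dim.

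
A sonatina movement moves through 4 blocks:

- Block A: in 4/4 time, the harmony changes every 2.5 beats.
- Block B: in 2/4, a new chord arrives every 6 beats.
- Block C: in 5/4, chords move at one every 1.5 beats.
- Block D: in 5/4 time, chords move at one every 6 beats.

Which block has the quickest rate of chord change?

Block C

A: each chord is 2.5 beats in 4/4, so 1.6 per bar.
B: each chord is 6 beats in 2/4, so 1/3 per bar.
C: each chord is 1.5 beats in 5/4, so 10/3 per bar.
D: each chord is 6 beats in 5/4, so 5/6 per bar.
Fastest is C at 10/3 chords/bar.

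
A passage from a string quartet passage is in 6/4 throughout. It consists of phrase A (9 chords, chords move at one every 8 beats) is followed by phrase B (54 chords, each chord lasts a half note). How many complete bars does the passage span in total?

30 bars

A: 9 × 8 = 72 beats = 12 bars.
B: 54 × 2 = 108 beats = 18 bars.
Total: 12 + 18 = 30 bars.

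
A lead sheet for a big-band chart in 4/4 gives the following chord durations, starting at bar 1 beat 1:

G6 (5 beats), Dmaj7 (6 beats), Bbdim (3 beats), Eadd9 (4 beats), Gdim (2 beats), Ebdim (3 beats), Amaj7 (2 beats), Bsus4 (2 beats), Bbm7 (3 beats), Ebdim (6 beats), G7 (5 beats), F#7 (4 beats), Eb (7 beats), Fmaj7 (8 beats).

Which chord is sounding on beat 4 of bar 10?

Beat 4 of bar 10 is beat (10−1)×4 + 4 = 40 overall.
Running totals: G6 ends at 5, Dmaj7 ends at 11, Bbdim ends at 14, Eadd9 ends at 18, Gdim ends at 20, Ebdim ends at 23, Amaj7 ends at 25, Bsus4 ends at 27, Bbm7 ends at 30, Ebdim ends at 36, G7 ends at 41.
Beat 40 falls within G7.

G7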